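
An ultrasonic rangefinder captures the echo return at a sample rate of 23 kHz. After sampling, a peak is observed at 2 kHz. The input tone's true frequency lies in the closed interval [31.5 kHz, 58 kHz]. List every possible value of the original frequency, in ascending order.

Frequencies that alias to 2 kHz are k·fs ± 2 kHz for integer k ≥ 0.
k=0: 2 kHz.
k=1: 21 kHz, 25 kHz.
k=2: 44 kHz, 48 kHz.
k=3: 67 kHz, 71 kHz.
Within [31.5 kHz, 58 kHz]: 44 kHz, 48 kHz.

44 kHz, 48 kHz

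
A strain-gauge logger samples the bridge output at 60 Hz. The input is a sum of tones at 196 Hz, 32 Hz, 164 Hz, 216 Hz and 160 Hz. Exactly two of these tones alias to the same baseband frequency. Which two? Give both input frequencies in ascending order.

164 Hz, 196 Hz

fs/2 = 30 Hz.
196 Hz mod fs = 16 Hz.
16 Hz ≤ fs/2 = 30 Hz, appears at 16 Hz.
32 Hz > fs/2 = 30 Hz, folds to fs − 32 Hz = 28 Hz.
164 Hz mod fs = 44 Hz.
44 Hz > fs/2 = 30 Hz, folds to fs − 44 Hz = 16 Hz.
216 Hz mod fs = 36 Hz.
36 Hz > fs/2 = 30 Hz, folds to fs − 36 Hz = 24 Hz.
160 Hz mod fs = 40 Hz.
40 Hz > fs/2 = 30 Hz, folds to fs − 40 Hz = 20 Hz.
164 Hz and 196 Hz both map to 16 Hz.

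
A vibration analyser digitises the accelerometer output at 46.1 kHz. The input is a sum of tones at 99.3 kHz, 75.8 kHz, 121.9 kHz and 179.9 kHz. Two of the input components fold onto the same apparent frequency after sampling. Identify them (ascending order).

75.8 kHz, 121.9 kHz

fs/2 = 23.05 kHz.
99.3 kHz mod fs = 7.1 kHz.
7.1 kHz ≤ fs/2 = 23.05 kHz, appears at 7.1 kHz.
75.8 kHz mod fs = 29.7 kHz.
29.7 kHz > fs/2 = 23.05 kHz, folds to fs − 29.7 kHz = 16.4 kHz.
121.9 kHz mod fs = 29.7 kHz.
29.7 kHz > fs/2 = 23.05 kHz, folds to fs − 29.7 kHz = 16.4 kHz.
179.9 kHz mod fs = 41.6 kHz.
41.6 kHz > fs/2 = 23.05 kHz, folds to fs − 41.6 kHz = 4.5 kHz.
75.8 kHz and 121.9 kHz both map to 16.4 kHz.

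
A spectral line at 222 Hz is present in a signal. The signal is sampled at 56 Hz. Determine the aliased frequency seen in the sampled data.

222 Hz mod fs = 54 Hz.
54 Hz > fs/2 = 28 Hz, folds to fs − 54 Hz = 2 Hz.

2 Hz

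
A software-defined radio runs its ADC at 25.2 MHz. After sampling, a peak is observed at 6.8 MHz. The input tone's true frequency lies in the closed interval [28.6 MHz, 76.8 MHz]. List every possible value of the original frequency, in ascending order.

32 MHz, 43.6 MHz, 57.2 MHz, 68.8 MHz

Frequencies that alias to 6.8 MHz are k·fs ± 6.8 MHz for integer k ≥ 0.
k=0: 6.8 MHz.
k=1: 18.4 MHz, 32 MHz.
k=2: 43.6 MHz, 57.2 MHz.
k=3: 68.8 MHz, 82.4 MHz.
k=4: 94 MHz, 107.6 MHz.
Within [28.6 MHz, 76.8 MHz]: 32 MHz, 43.6 MHz, 57.2 MHz, 68.8 MHz.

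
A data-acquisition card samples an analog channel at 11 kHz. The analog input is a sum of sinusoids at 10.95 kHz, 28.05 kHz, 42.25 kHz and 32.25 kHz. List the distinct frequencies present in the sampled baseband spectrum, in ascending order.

fs/2 = 5.5 kHz.
10.95 kHz > fs/2 = 5.5 kHz, folds to fs − 10.95 kHz = 0.05 kHz.
28.05 kHz mod fs = 6.05 kHz.
6.05 kHz > fs/2 = 5.5 kHz, folds to fs − 6.05 kHz = 4.95 kHz.
42.25 kHz mod fs = 9.25 kHz.
9.25 kHz > fs/2 = 5.5 kHz, folds to fs − 9.25 kHz = 1.75 kHz.
32.25 kHz mod fs = 10.25 kHz.
10.25 kHz > fs/2 = 5.5 kHz, folds to fs − 10.25 kHz = 0.75 kHz.
Distinct values: {0.05 kHz, 0.75 kHz, 1.75 kHz, 4.95 kHz}.

0.05 kHz, 0.75 kHz, 1.75 kHz, 4.95 kHz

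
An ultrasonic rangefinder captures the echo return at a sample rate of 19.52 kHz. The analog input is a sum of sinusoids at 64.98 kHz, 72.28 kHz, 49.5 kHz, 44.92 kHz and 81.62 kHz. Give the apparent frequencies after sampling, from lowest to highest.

fs/2 = 9.76 kHz.
64.98 kHz mod fs = 6.42 kHz.
6.42 kHz ≤ fs/2 = 9.76 kHz, appears at 6.42 kHz.
72.28 kHz mod fs = 13.72 kHz.
13.72 kHz > fs/2 = 9.76 kHz, folds to fs − 13.72 kHz = 5.8 kHz.
49.5 kHz mod fs = 10.46 kHz.
10.46 kHz > fs/2 = 9.76 kHz, folds to fs − 10.46 kHz = 9.06 kHz.
44.92 kHz mod fs = 5.88 kHz.
5.88 kHz ≤ fs/2 = 9.76 kHz, appears at 5.88 kHz.
81.62 kHz mod fs = 3.54 kHz.
3.54 kHz ≤ fs/2 = 9.76 kHz, appears at 3.54 kHz.
Distinct values: {3.54 kHz, 5.8 kHz, 5.88 kHz, 6.42 kHz, 9.06 kHz}.

3.54 kHz, 5.8 kHz, 5.88 kHz, 6.42 kHz, 9.06 kHz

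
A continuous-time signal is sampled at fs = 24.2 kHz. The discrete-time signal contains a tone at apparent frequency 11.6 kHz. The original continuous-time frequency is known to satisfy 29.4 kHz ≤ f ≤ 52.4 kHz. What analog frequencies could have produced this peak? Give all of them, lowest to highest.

Frequencies that alias to 11.6 kHz are k·fs ± 11.6 kHz for integer k ≥ 0.
k=0: 11.6 kHz.
k=1: 12.6 kHz, 35.8 kHz.
k=2: 36.8 kHz, 60 kHz.
k=3: 61 kHz, 84.2 kHz.
Within [29.4 kHz, 52.4 kHz]: 35.8 kHz, 36.8 kHz.

35.8 kHz, 36.8 kHz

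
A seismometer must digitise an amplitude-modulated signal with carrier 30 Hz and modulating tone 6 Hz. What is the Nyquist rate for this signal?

AM sidebands sit at fc ± fm = 24 Hz and 36 Hz.
Highest-frequency component: 36 Hz.
Nyquist rate = 2 × 36 Hz = 72 Hz.

72 Hz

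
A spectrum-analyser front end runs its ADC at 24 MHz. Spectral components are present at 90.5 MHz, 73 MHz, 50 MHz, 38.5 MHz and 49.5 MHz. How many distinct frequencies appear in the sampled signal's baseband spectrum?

fs/2 = 12 MHz.
90.5 MHz mod fs = 18.5 MHz.
18.5 MHz > fs/2 = 12 MHz, folds to fs − 18.5 MHz = 5.5 MHz.
73 MHz mod fs = 1 MHz.
1 MHz ≤ fs/2 = 12 MHz, appears at 1 MHz.
50 MHz mod fs = 2 MHz.
2 MHz ≤ fs/2 = 12 MHz, appears at 2 MHz.
38.5 MHz mod fs = 14.5 MHz.
14.5 MHz > fs/2 = 12 MHz, folds to fs − 14.5 MHz = 9.5 MHz.
49.5 MHz mod fs = 1.5 MHz.
1.5 MHz ≤ fs/2 = 12 MHz, appears at 1.5 MHz.
Distinct values: {1 MHz, 1.5 MHz, 2 MHz, 5.5 MHz, 9.5 MHz} → 5.

5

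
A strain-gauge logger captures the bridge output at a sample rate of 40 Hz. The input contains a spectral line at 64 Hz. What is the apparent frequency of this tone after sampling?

64 Hz mod fs = 24 Hz.
24 Hz > fs/2 = 20 Hz, folds to fs − 24 Hz = 16 Hz.

16 Hz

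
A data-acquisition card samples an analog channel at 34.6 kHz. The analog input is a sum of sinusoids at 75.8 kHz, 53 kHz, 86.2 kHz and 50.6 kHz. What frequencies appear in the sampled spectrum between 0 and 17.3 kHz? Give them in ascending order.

6.6 kHz, 16 kHz, 16.2 kHz, 17 kHz

fs/2 = 17.3 kHz.
75.8 kHz mod fs = 6.6 kHz.
6.6 kHz ≤ fs/2 = 17.3 kHz, appears at 6.6 kHz.
53 kHz mod fs = 18.4 kHz.
18.4 kHz > fs/2 = 17.3 kHz, folds to fs − 18.4 kHz = 16.2 kHz.
86.2 kHz mod fs = 17 kHz.
17 kHz ≤ fs/2 = 17.3 kHz, appears at 17 kHz.
50.6 kHz mod fs = 16 kHz.
16 kHz ≤ fs/2 = 17.3 kHz, appears at 16 kHz.
Distinct values: {6.6 kHz, 16 kHz, 16.2 kHz, 17 kHz}.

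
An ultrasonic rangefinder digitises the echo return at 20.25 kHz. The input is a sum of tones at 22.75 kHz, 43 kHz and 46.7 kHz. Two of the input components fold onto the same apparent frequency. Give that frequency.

fs/2 = 10.125 kHz.
22.75 kHz mod fs = 2.5 kHz.
2.5 kHz ≤ fs/2 = 10.125 kHz, appears at 2.5 kHz.
43 kHz mod fs = 2.5 kHz.
2.5 kHz ≤ fs/2 = 10.125 kHz, appears at 2.5 kHz.
46.7 kHz mod fs = 6.2 kHz.
6.2 kHz ≤ fs/2 = 10.125 kHz, appears at 6.2 kHz.
22.75 kHz and 43 kHz both map to 2.5 kHz.

2.5 kHz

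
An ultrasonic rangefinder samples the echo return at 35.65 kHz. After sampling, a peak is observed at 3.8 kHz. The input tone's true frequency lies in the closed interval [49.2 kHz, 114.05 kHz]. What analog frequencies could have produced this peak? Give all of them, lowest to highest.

Frequencies that alias to 3.8 kHz are k·fs ± 3.8 kHz for integer k ≥ 0.
k=0: 3.8 kHz.
k=1: 31.85 kHz, 39.45 kHz.
k=2: 67.5 kHz, 75.1 kHz.
k=3: 103.15 kHz, 110.75 kHz.
k=4: 138.8 kHz, 146.4 kHz.
Within [49.2 kHz, 114.05 kHz]: 67.5 kHz, 75.1 kHz, 103.15 kHz, 110.75 kHz.

67.5 kHz, 75.1 kHz, 103.15 kHz, 110.75 kHz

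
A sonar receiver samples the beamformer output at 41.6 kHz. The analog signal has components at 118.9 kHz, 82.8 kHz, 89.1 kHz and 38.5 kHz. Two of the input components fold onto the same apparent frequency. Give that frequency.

fs/2 = 20.8 kHz.
118.9 kHz mod fs = 35.7 kHz.
35.7 kHz > fs/2 = 20.8 kHz, folds to fs − 35.7 kHz = 5.9 kHz.
82.8 kHz mod fs = 41.2 kHz.
41.2 kHz > fs/2 = 20.8 kHz, folds to fs − 41.2 kHz = 0.4 kHz.
89.1 kHz mod fs = 5.9 kHz.
5.9 kHz ≤ fs/2 = 20.8 kHz, appears at 5.9 kHz.
38.5 kHz > fs/2 = 20.8 kHz, folds to fs − 38.5 kHz = 3.1 kHz.
89.1 kHz and 118.9 kHz both map to 5.9 kHz.

5.9 kHz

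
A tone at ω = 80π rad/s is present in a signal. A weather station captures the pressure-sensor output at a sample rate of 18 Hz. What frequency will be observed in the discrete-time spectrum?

ω = 80π rad/s → f = ω/(2π) = 40 Hz.
40 Hz mod fs = 4 Hz.
4 Hz ≤ fs/2 = 9 Hz, appears at 4 Hz.

4 Hz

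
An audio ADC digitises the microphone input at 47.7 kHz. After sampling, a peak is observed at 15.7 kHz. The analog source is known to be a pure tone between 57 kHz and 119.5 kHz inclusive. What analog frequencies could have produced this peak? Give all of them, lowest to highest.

Frequencies that alias to 15.7 kHz are k·fs ± 15.7 kHz for integer k ≥ 0.
k=0: 15.7 kHz.
k=1: 32 kHz, 63.4 kHz.
k=2: 79.7 kHz, 111.1 kHz.
k=3: 127.4 kHz, 158.8 kHz.
Within [57 kHz, 119.5 kHz]: 63.4 kHz, 79.7 kHz, 111.1 kHz.

63.4 kHz, 79.7 kHz, 111.1 kHz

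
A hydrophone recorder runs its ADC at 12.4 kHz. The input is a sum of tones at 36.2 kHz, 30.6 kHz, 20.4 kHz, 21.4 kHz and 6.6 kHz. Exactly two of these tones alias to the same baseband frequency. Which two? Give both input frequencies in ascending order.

fs/2 = 6.2 kHz.
36.2 kHz mod fs = 11.4 kHz.
11.4 kHz > fs/2 = 6.2 kHz, folds to fs − 11.4 kHz = 1 kHz.
30.6 kHz mod fs = 5.8 kHz.
5.8 kHz ≤ fs/2 = 6.2 kHz, appears at 5.8 kHz.
20.4 kHz mod fs = 8 kHz.
8 kHz > fs/2 = 6.2 kHz, folds to fs − 8 kHz = 4.4 kHz.
21.4 kHz mod fs = 9 kHz.
9 kHz > fs/2 = 6.2 kHz, folds to fs − 9 kHz = 3.4 kHz.
6.6 kHz > fs/2 = 6.2 kHz, folds to fs − 6.6 kHz = 5.8 kHz.
6.6 kHz and 30.6 kHz both map to 5.8 kHz.

6.6 kHz, 30.6 kHz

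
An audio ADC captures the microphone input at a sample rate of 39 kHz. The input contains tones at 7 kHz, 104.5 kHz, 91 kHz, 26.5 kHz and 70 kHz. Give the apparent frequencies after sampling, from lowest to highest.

7 kHz, 8 kHz, 12.5 kHz, 13 kHz

fs/2 = 19.5 kHz.
7 kHz ≤ fs/2 = 19.5 kHz, passes unchanged.
104.5 kHz mod fs = 26.5 kHz.
26.5 kHz > fs/2 = 19.5 kHz, folds to fs − 26.5 kHz = 12.5 kHz.
91 kHz mod fs = 13 kHz.
13 kHz ≤ fs/2 = 19.5 kHz, appears at 13 kHz.
26.5 kHz > fs/2 = 19.5 kHz, folds to fs − 26.5 kHz = 12.5 kHz.
70 kHz mod fs = 31 kHz.
31 kHz > fs/2 = 19.5 kHz, folds to fs − 31 kHz = 8 kHz.
Distinct values: {7 kHz, 8 kHz, 12.5 kHz, 13 kHz}.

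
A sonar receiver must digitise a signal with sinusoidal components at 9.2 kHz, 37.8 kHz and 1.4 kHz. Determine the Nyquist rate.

75.6 kHz

Highest-frequency component: 37.8 kHz.
Nyquist rate = 2 × 37.8 kHz = 75.6 kHz.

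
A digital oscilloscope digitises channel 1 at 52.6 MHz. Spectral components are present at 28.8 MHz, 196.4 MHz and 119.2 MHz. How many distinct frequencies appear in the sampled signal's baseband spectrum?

fs/2 = 26.3 MHz.
28.8 MHz > fs/2 = 26.3 MHz, folds to fs − 28.8 MHz = 23.8 MHz.
196.4 MHz mod fs = 38.6 MHz.
38.6 MHz > fs/2 = 26.3 MHz, folds to fs − 38.6 MHz = 14 MHz.
119.2 MHz mod fs = 14 MHz.
14 MHz ≤ fs/2 = 26.3 MHz, appears at 14 MHz.
Distinct values: {14 MHz, 23.8 MHz} → 2.

2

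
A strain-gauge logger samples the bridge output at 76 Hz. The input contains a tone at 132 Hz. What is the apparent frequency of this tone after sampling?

20 Hz

132 Hz mod fs = 56 Hz.
56 Hz > fs/2 = 38 Hz, folds to fs − 56 Hz = 20 Hz.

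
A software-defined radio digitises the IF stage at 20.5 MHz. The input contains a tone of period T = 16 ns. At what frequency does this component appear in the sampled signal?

T = 16 ns → f = 1/T = 62.5 MHz.
62.5 MHz mod fs = 1 MHz.
1 MHz ≤ fs/2 = 10.25 MHz, appears at 1 MHz.

1 MHz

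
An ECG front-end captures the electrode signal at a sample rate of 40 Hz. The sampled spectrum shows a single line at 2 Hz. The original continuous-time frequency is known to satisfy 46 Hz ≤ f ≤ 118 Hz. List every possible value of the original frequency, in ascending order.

Frequencies that alias to 2 Hz are k·fs ± 2 Hz for integer k ≥ 0.
k=0: 2 Hz.
k=1: 38 Hz, 42 Hz.
k=2: 78 Hz, 82 Hz.
k=3: 118 Hz, 122 Hz.
k=4: 158 Hz, 162 Hz.
Within [46 Hz, 118 Hz]: 78 Hz, 82 Hz, 118 Hz.

78 Hz, 82 Hz, 118 Hz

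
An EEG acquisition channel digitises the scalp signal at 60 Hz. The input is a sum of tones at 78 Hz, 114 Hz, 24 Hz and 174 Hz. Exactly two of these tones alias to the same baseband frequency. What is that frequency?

6 Hz

fs/2 = 30 Hz.
78 Hz mod fs = 18 Hz.
18 Hz ≤ fs/2 = 30 Hz, appears at 18 Hz.
114 Hz mod fs = 54 Hz.
54 Hz > fs/2 = 30 Hz, folds to fs − 54 Hz = 6 Hz.
24 Hz ≤ fs/2 = 30 Hz, passes unchanged.
174 Hz mod fs = 54 Hz.
54 Hz > fs/2 = 30 Hz, folds to fs − 54 Hz = 6 Hz.
114 Hz and 174 Hz both map to 6 Hz.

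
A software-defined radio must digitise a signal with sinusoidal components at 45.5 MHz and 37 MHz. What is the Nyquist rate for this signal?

Highest-frequency component: 45.5 MHz.
Nyquist rate = 2 × 45.5 MHz = 91 MHz.

91 MHz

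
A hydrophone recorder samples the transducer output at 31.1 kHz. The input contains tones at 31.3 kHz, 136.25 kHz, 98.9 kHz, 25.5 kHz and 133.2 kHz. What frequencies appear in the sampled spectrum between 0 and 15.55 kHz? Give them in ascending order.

fs/2 = 15.55 kHz.
31.3 kHz mod fs = 0.2 kHz.
0.2 kHz ≤ fs/2 = 15.55 kHz, appears at 0.2 kHz.
136.25 kHz mod fs = 11.85 kHz.
11.85 kHz ≤ fs/2 = 15.55 kHz, appears at 11.85 kHz.
98.9 kHz mod fs = 5.6 kHz.
5.6 kHz ≤ fs/2 = 15.55 kHz, appears at 5.6 kHz.
25.5 kHz > fs/2 = 15.55 kHz, folds to fs − 25.5 kHz = 5.6 kHz.
133.2 kHz mod fs = 8.8 kHz.
8.8 kHz ≤ fs/2 = 15.55 kHz, appears at 8.8 kHz.
Distinct values: {0.2 kHz, 5.6 kHz, 8.8 kHz, 11.85 kHz}.

0.2 kHz, 5.6 kHz, 8.8 kHz, 11.85 kHz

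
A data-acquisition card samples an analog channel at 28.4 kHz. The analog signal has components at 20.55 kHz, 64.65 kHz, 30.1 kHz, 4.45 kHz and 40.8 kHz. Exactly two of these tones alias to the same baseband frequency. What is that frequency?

fs/2 = 14.2 kHz.
20.55 kHz > fs/2 = 14.2 kHz, folds to fs − 20.55 kHz = 7.85 kHz.
64.65 kHz mod fs = 7.85 kHz.
7.85 kHz ≤ fs/2 = 14.2 kHz, appears at 7.85 kHz.
30.1 kHz mod fs = 1.7 kHz.
1.7 kHz ≤ fs/2 = 14.2 kHz, appears at 1.7 kHz.
4.45 kHz ≤ fs/2 = 14.2 kHz, passes unchanged.
40.8 kHz mod fs = 12.4 kHz.
12.4 kHz ≤ fs/2 = 14.2 kHz, appears at 12.4 kHz.
20.55 kHz and 64.65 kHz both map to 7.85 kHz.

7.85 kHz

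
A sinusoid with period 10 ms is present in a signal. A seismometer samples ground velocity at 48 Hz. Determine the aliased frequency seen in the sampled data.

4 Hz

T = 10 ms → f = 1/T = 100 Hz.
100 Hz mod fs = 4 Hz.
4 Hz ≤ fs/2 = 24 Hz, appears at 4 Hz.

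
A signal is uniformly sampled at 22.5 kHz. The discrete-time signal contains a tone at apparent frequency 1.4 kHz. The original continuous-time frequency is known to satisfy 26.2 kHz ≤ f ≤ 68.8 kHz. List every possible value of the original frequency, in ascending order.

43.6 kHz, 46.4 kHz, 66.1 kHz

Frequencies that alias to 1.4 kHz are k·fs ± 1.4 kHz for integer k ≥ 0.
k=0: 1.4 kHz.
k=1: 21.1 kHz, 23.9 kHz.
k=2: 43.6 kHz, 46.4 kHz.
k=3: 66.1 kHz, 68.9 kHz.
k=4: 88.6 kHz, 91.4 kHz.
Within [26.2 kHz, 68.8 kHz]: 43.6 kHz, 46.4 kHz, 66.1 kHz.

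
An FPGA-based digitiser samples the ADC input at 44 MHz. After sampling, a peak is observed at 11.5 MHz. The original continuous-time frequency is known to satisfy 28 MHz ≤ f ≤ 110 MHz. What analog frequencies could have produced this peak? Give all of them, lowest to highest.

Frequencies that alias to 11.5 MHz are k·fs ± 11.5 MHz for integer k ≥ 0.
k=0: 11.5 MHz.
k=1: 32.5 MHz, 55.5 MHz.
k=2: 76.5 MHz, 99.5 MHz.
k=3: 120.5 MHz, 143.5 MHz.
Within [28 MHz, 110 MHz]: 32.5 MHz, 55.5 MHz, 76.5 MHz, 99.5 MHz.

32.5 MHz, 55.5 MHz, 76.5 MHz, 99.5 MHz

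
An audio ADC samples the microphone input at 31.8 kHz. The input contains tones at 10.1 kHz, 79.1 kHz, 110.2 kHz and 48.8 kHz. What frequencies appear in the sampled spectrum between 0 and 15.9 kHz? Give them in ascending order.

10.1 kHz, 14.8 kHz, 15.5 kHz

fs/2 = 15.9 kHz.
10.1 kHz ≤ fs/2 = 15.9 kHz, passes unchanged.
79.1 kHz mod fs = 15.5 kHz.
15.5 kHz ≤ fs/2 = 15.9 kHz, appears at 15.5 kHz.
110.2 kHz mod fs = 14.8 kHz.
14.8 kHz ≤ fs/2 = 15.9 kHz, appears at 14.8 kHz.
48.8 kHz mod fs = 17 kHz.
17 kHz > fs/2 = 15.9 kHz, folds to fs − 17 kHz = 14.8 kHz.
Distinct values: {10.1 kHz, 14.8 kHz, 15.5 kHz}.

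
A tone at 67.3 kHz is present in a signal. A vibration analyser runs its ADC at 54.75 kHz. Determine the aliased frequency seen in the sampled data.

12.55 kHz

67.3 kHz mod fs = 12.55 kHz.
12.55 kHz ≤ fs/2 = 27.375 kHz, appears at 12.55 kHz.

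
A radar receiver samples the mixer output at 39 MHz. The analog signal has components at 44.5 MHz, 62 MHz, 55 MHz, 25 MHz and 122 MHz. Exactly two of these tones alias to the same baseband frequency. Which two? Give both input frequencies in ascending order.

fs/2 = 19.5 MHz.
44.5 MHz mod fs = 5.5 MHz.
5.5 MHz ≤ fs/2 = 19.5 MHz, appears at 5.5 MHz.
62 MHz mod fs = 23 MHz.
23 MHz > fs/2 = 19.5 MHz, folds to fs − 23 MHz = 16 MHz.
55 MHz mod fs = 16 MHz.
16 MHz ≤ fs/2 = 19.5 MHz, appears at 16 MHz.
25 MHz > fs/2 = 19.5 MHz, folds to fs − 25 MHz = 14 MHz.
122 MHz mod fs = 5 MHz.
5 MHz ≤ fs/2 = 19.5 MHz, appears at 5 MHz.
55 MHz and 62 MHz both map to 16 MHz.

55 MHz, 62 MHz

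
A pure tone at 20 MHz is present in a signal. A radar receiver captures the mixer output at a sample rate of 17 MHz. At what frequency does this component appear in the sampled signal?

20 MHz mod fs = 3 MHz.
3 MHz ≤ fs/2 = 8.5 MHz, appears at 3 MHz.

3 MHz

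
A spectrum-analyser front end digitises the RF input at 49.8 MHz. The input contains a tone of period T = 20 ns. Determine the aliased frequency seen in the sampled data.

0.2 MHz

T = 20 ns → f = 1/T = 50 MHz.
50 MHz mod fs = 0.2 MHz.
0.2 MHz ≤ fs/2 = 24.9 MHz, appears at 0.2 MHz.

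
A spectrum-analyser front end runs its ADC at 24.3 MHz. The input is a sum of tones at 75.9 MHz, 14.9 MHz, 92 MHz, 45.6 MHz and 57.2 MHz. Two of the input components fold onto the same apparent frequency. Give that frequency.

fs/2 = 12.15 MHz.
75.9 MHz mod fs = 3 MHz.
3 MHz ≤ fs/2 = 12.15 MHz, appears at 3 MHz.
14.9 MHz > fs/2 = 12.15 MHz, folds to fs − 14.9 MHz = 9.4 MHz.
92 MHz mod fs = 19.1 MHz.
19.1 MHz > fs/2 = 12.15 MHz, folds to fs − 19.1 MHz = 5.2 MHz.
45.6 MHz mod fs = 21.3 MHz.
21.3 MHz > fs/2 = 12.15 MHz, folds to fs − 21.3 MHz = 3 MHz.
57.2 MHz mod fs = 8.6 MHz.
8.6 MHz ≤ fs/2 = 12.15 MHz, appears at 8.6 MHz.
45.6 MHz and 75.9 MHz both map to 3 MHz.

3 MHz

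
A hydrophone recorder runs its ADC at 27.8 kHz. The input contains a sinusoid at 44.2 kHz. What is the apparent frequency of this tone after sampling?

44.2 kHz mod fs = 16.4 kHz.
16.4 kHz > fs/2 = 13.9 kHz, folds to fs − 16.4 kHz = 11.4 kHz.

11.4 kHz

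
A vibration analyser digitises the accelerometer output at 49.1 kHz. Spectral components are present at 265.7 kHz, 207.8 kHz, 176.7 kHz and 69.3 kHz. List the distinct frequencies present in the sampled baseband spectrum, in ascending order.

11.4 kHz, 19.7 kHz, 20.2 kHz

fs/2 = 24.55 kHz.
265.7 kHz mod fs = 20.2 kHz.
20.2 kHz ≤ fs/2 = 24.55 kHz, appears at 20.2 kHz.
207.8 kHz mod fs = 11.4 kHz.
11.4 kHz ≤ fs/2 = 24.55 kHz, appears at 11.4 kHz.
176.7 kHz mod fs = 29.4 kHz.
29.4 kHz > fs/2 = 24.55 kHz, folds to fs − 29.4 kHz = 19.7 kHz.
69.3 kHz mod fs = 20.2 kHz.
20.2 kHz ≤ fs/2 = 24.55 kHz, appears at 20.2 kHz.
Distinct values: {11.4 kHz, 19.7 kHz, 20.2 kHz}.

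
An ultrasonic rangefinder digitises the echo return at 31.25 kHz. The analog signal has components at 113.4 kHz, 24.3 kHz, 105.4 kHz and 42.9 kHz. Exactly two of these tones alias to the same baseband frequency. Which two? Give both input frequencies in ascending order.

42.9 kHz, 105.4 kHz

fs/2 = 15.625 kHz.
113.4 kHz mod fs = 19.65 kHz.
19.65 kHz > fs/2 = 15.625 kHz, folds to fs − 19.65 kHz = 11.6 kHz.
24.3 kHz > fs/2 = 15.625 kHz, folds to fs − 24.3 kHz = 6.95 kHz.
105.4 kHz mod fs = 11.65 kHz.
11.65 kHz ≤ fs/2 = 15.625 kHz, appears at 11.65 kHz.
42.9 kHz mod fs = 11.65 kHz.
11.65 kHz ≤ fs/2 = 15.625 kHz, appears at 11.65 kHz.
42.9 kHz and 105.4 kHz both map to 11.65 kHz.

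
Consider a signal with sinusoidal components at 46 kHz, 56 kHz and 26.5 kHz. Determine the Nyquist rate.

112 kHz

Highest-frequency component: 56 kHz.
Nyquist rate = 2 × 56 kHz = 112 kHz.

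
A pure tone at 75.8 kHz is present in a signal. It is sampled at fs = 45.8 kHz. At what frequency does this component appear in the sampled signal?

75.8 kHz mod fs = 30 kHz.
30 kHz > fs/2 = 22.9 kHz, folds to fs − 30 kHz = 15.8 kHz.

15.8 kHz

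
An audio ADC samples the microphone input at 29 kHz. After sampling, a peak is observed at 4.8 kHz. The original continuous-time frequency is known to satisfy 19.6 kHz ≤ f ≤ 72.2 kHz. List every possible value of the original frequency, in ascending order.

24.2 kHz, 33.8 kHz, 53.2 kHz, 62.8 kHz

Frequencies that alias to 4.8 kHz are k·fs ± 4.8 kHz for integer k ≥ 0.
k=0: 4.8 kHz.
k=1: 24.2 kHz, 33.8 kHz.
k=2: 53.2 kHz, 62.8 kHz.
k=3: 82.2 kHz, 91.8 kHz.
Within [19.6 kHz, 72.2 kHz]: 24.2 kHz, 33.8 kHz, 53.2 kHz, 62.8 kHz.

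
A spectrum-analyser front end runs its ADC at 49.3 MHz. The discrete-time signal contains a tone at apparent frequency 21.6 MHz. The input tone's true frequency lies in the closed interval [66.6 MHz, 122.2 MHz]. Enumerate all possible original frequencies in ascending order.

Frequencies that alias to 21.6 MHz are k·fs ± 21.6 MHz for integer k ≥ 0.
k=0: 21.6 MHz.
k=1: 27.7 MHz, 70.9 MHz.
k=2: 77 MHz, 120.2 MHz.
k=3: 126.3 MHz, 169.5 MHz.
Within [66.6 MHz, 122.2 MHz]: 70.9 MHz, 77 MHz, 120.2 MHz.

70.9 MHz, 77 MHz, 120.2 MHz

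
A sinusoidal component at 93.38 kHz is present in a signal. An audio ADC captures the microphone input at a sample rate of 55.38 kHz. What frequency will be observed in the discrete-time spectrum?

93.38 kHz mod fs = 38 kHz.
38 kHz > fs/2 = 27.69 kHz, folds to fs − 38 kHz = 17.38 kHz.

17.38 kHz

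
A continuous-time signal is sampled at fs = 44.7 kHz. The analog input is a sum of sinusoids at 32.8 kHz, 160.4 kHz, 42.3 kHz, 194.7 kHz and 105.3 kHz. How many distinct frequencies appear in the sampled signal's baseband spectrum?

fs/2 = 22.35 kHz.
32.8 kHz > fs/2 = 22.35 kHz, folds to fs − 32.8 kHz = 11.9 kHz.
160.4 kHz mod fs = 26.3 kHz.
26.3 kHz > fs/2 = 22.35 kHz, folds to fs − 26.3 kHz = 18.4 kHz.
42.3 kHz > fs/2 = 22.35 kHz, folds to fs − 42.3 kHz = 2.4 kHz.
194.7 kHz mod fs = 15.9 kHz.
15.9 kHz ≤ fs/2 = 22.35 kHz, appears at 15.9 kHz.
105.3 kHz mod fs = 15.9 kHz.
15.9 kHz ≤ fs/2 = 22.35 kHz, appears at 15.9 kHz.
Distinct values: {2.4 kHz, 11.9 kHz, 15.9 kHz, 18.4 kHz} → 4.

4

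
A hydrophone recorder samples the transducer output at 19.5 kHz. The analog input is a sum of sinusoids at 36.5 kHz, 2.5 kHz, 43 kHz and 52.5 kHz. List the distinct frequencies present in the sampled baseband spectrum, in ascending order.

2.5 kHz, 4 kHz, 6 kHz

fs/2 = 9.75 kHz.
36.5 kHz mod fs = 17 kHz.
17 kHz > fs/2 = 9.75 kHz, folds to fs − 17 kHz = 2.5 kHz.
2.5 kHz ≤ fs/2 = 9.75 kHz, passes unchanged.
43 kHz mod fs = 4 kHz.
4 kHz ≤ fs/2 = 9.75 kHz, appears at 4 kHz.
52.5 kHz mod fs = 13.5 kHz.
13.5 kHz > fs/2 = 9.75 kHz, folds to fs − 13.5 kHz = 6 kHz.
Distinct values: {2.5 kHz, 4 kHz, 6 kHz}.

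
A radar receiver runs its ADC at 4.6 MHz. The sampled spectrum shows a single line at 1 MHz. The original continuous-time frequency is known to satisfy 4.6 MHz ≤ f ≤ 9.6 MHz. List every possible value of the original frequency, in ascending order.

5.6 MHz, 8.2 MHz

Frequencies that alias to 1 MHz are k·fs ± 1 MHz for integer k ≥ 0.
k=0: 1 MHz.
k=1: 3.6 MHz, 5.6 MHz.
k=2: 8.2 MHz, 10.2 MHz.
k=3: 12.8 MHz, 14.8 MHz.
Within [4.6 MHz, 9.6 MHz]: 5.6 MHz, 8.2 MHz.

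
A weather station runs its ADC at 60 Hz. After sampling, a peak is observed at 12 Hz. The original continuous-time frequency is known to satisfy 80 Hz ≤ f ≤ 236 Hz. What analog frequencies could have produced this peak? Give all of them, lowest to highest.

Frequencies that alias to 12 Hz are k·fs ± 12 Hz for integer k ≥ 0.
k=0: 12 Hz.
k=1: 48 Hz, 72 Hz.
k=2: 108 Hz, 132 Hz.
k=3: 168 Hz, 192 Hz.
k=4: 228 Hz, 252 Hz.
k=5: 288 Hz, 312 Hz.
Within [80 Hz, 236 Hz]: 108 Hz, 132 Hz, 168 Hz, 192 Hz, 228 Hz.

108 Hz, 132 Hz, 168 Hz, 192 Hz, 228 Hz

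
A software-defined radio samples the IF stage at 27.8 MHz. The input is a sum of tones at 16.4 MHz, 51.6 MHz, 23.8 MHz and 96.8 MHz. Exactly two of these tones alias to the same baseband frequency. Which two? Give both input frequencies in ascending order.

fs/2 = 13.9 MHz.
16.4 MHz > fs/2 = 13.9 MHz, folds to fs − 16.4 MHz = 11.4 MHz.
51.6 MHz mod fs = 23.8 MHz.
23.8 MHz > fs/2 = 13.9 MHz, folds to fs − 23.8 MHz = 4 MHz.
23.8 MHz > fs/2 = 13.9 MHz, folds to fs − 23.8 MHz = 4 MHz.
96.8 MHz mod fs = 13.4 MHz.
13.4 MHz ≤ fs/2 = 13.9 MHz, appears at 13.4 MHz.
23.8 MHz and 51.6 MHz both map to 4 MHz.

23.8 MHz, 51.6 MHz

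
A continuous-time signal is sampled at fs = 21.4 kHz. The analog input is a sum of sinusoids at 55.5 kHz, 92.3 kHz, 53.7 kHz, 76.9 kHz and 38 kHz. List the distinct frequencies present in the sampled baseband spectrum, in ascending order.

fs/2 = 10.7 kHz.
55.5 kHz mod fs = 12.7 kHz.
12.7 kHz > fs/2 = 10.7 kHz, folds to fs − 12.7 kHz = 8.7 kHz.
92.3 kHz mod fs = 6.7 kHz.
6.7 kHz ≤ fs/2 = 10.7 kHz, appears at 6.7 kHz.
53.7 kHz mod fs = 10.9 kHz.
10.9 kHz > fs/2 = 10.7 kHz, folds to fs − 10.9 kHz = 10.5 kHz.
76.9 kHz mod fs = 12.7 kHz.
12.7 kHz > fs/2 = 10.7 kHz, folds to fs − 12.7 kHz = 8.7 kHz.
38 kHz mod fs = 16.6 kHz.
16.6 kHz > fs/2 = 10.7 kHz, folds to fs − 16.6 kHz = 4.8 kHz.
Distinct values: {4.8 kHz, 6.7 kHz, 8.7 kHz, 10.5 kHz}.

4.8 kHz, 6.7 kHz, 8.7 kHz, 10.5 kHz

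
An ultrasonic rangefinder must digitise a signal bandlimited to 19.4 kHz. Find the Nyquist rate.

38.8 kHz

Nyquist rate = 2 × 19.4 kHz = 38.8 kHz.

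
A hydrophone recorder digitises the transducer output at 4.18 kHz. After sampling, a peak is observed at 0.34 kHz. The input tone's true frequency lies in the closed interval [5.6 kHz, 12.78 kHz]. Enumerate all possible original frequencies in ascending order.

8.02 kHz, 8.7 kHz, 12.2 kHz

Frequencies that alias to 0.34 kHz are k·fs ± 0.34 kHz for integer k ≥ 0.
k=0: 0.34 kHz.
k=1: 3.84 kHz, 4.52 kHz.
k=2: 8.02 kHz, 8.7 kHz.
k=3: 12.2 kHz, 12.88 kHz.
k=4: 16.38 kHz, 17.06 kHz.
Within [5.6 kHz, 12.78 kHz]: 8.02 kHz, 8.7 kHz, 12.2 kHz.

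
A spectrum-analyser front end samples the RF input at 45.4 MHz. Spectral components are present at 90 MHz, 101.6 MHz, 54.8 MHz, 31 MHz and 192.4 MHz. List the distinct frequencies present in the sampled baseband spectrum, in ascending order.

fs/2 = 22.7 MHz.
90 MHz mod fs = 44.6 MHz.
44.6 MHz > fs/2 = 22.7 MHz, folds to fs − 44.6 MHz = 0.8 MHz.
101.6 MHz mod fs = 10.8 MHz.
10.8 MHz ≤ fs/2 = 22.7 MHz, appears at 10.8 MHz.
54.8 MHz mod fs = 9.4 MHz.
9.4 MHz ≤ fs/2 = 22.7 MHz, appears at 9.4 MHz.
31 MHz > fs/2 = 22.7 MHz, folds to fs − 31 MHz = 14.4 MHz.
192.4 MHz mod fs = 10.8 MHz.
10.8 MHz ≤ fs/2 = 22.7 MHz, appears at 10.8 MHz.
Distinct values: {0.8 MHz, 9.4 MHz, 10.8 MHz, 14.4 MHz}.

0.8 MHz, 9.4 MHz, 10.8 MHz, 14.4 MHz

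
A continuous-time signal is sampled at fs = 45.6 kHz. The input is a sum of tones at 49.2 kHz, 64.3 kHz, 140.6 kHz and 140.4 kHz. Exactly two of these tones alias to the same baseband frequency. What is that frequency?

fs/2 = 22.8 kHz.
49.2 kHz mod fs = 3.6 kHz.
3.6 kHz ≤ fs/2 = 22.8 kHz, appears at 3.6 kHz.
64.3 kHz mod fs = 18.7 kHz.
18.7 kHz ≤ fs/2 = 22.8 kHz, appears at 18.7 kHz.
140.6 kHz mod fs = 3.8 kHz.
3.8 kHz ≤ fs/2 = 22.8 kHz, appears at 3.8 kHz.
140.4 kHz mod fs = 3.6 kHz.
3.6 kHz ≤ fs/2 = 22.8 kHz, appears at 3.6 kHz.
49.2 kHz and 140.4 kHz both map to 3.6 kHz.

3.6 kHz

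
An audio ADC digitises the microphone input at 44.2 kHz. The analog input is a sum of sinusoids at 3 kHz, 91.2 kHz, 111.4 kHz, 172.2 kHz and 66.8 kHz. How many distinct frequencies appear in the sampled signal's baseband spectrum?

fs/2 = 22.1 kHz.
3 kHz ≤ fs/2 = 22.1 kHz, passes unchanged.
91.2 kHz mod fs = 2.8 kHz.
2.8 kHz ≤ fs/2 = 22.1 kHz, appears at 2.8 kHz.
111.4 kHz mod fs = 23 kHz.
23 kHz > fs/2 = 22.1 kHz, folds to fs − 23 kHz = 21.2 kHz.
172.2 kHz mod fs = 39.6 kHz.
39.6 kHz > fs/2 = 22.1 kHz, folds to fs − 39.6 kHz = 4.6 kHz.
66.8 kHz mod fs = 22.6 kHz.
22.6 kHz > fs/2 = 22.1 kHz, folds to fs − 22.6 kHz = 21.6 kHz.
Distinct values: {2.8 kHz, 3 kHz, 4.6 kHz, 21.2 kHz, 21.6 kHz} → 5.

5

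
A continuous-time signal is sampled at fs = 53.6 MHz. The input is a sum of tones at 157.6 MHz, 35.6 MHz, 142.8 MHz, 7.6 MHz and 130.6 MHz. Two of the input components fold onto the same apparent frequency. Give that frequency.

18 MHz

fs/2 = 26.8 MHz.
157.6 MHz mod fs = 50.4 MHz.
50.4 MHz > fs/2 = 26.8 MHz, folds to fs − 50.4 MHz = 3.2 MHz.
35.6 MHz > fs/2 = 26.8 MHz, folds to fs − 35.6 MHz = 18 MHz.
142.8 MHz mod fs = 35.6 MHz.
35.6 MHz > fs/2 = 26.8 MHz, folds to fs − 35.6 MHz = 18 MHz.
7.6 MHz ≤ fs/2 = 26.8 MHz, passes unchanged.
130.6 MHz mod fs = 23.4 MHz.
23.4 MHz ≤ fs/2 = 26.8 MHz, appears at 23.4 MHz.
35.6 MHz and 142.8 MHz both map to 18 MHz.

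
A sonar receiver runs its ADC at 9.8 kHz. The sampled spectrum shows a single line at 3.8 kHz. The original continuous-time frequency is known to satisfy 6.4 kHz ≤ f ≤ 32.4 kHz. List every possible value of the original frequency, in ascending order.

13.6 kHz, 15.8 kHz, 23.4 kHz, 25.6 kHz

Frequencies that alias to 3.8 kHz are k·fs ± 3.8 kHz for integer k ≥ 0.
k=0: 3.8 kHz.
k=1: 6 kHz, 13.6 kHz.
k=2: 15.8 kHz, 23.4 kHz.
k=3: 25.6 kHz, 33.2 kHz.
k=4: 35.4 kHz, 43 kHz.
Within [6.4 kHz, 32.4 kHz]: 13.6 kHz, 15.8 kHz, 23.4 kHz, 25.6 kHz.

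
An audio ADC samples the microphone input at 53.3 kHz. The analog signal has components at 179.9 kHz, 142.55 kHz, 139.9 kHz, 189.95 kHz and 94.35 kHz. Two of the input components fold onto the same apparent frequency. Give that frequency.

20 kHz

fs/2 = 26.65 kHz.
179.9 kHz mod fs = 20 kHz.
20 kHz ≤ fs/2 = 26.65 kHz, appears at 20 kHz.
142.55 kHz mod fs = 35.95 kHz.
35.95 kHz > fs/2 = 26.65 kHz, folds to fs − 35.95 kHz = 17.35 kHz.
139.9 kHz mod fs = 33.3 kHz.
33.3 kHz > fs/2 = 26.65 kHz, folds to fs − 33.3 kHz = 20 kHz.
189.95 kHz mod fs = 30.05 kHz.
30.05 kHz > fs/2 = 26.65 kHz, folds to fs − 30.05 kHz = 23.25 kHz.
94.35 kHz mod fs = 41.05 kHz.
41.05 kHz > fs/2 = 26.65 kHz, folds to fs − 41.05 kHz = 12.25 kHz.
139.9 kHz and 179.9 kHz both map to 20 kHz.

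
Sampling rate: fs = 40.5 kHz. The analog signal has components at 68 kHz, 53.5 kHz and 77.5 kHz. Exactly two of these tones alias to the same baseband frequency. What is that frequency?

fs/2 = 20.25 kHz.
68 kHz mod fs = 27.5 kHz.
27.5 kHz > fs/2 = 20.25 kHz, folds to fs − 27.5 kHz = 13 kHz.
53.5 kHz mod fs = 13 kHz.
13 kHz ≤ fs/2 = 20.25 kHz, appears at 13 kHz.
77.5 kHz mod fs = 37 kHz.
37 kHz > fs/2 = 20.25 kHz, folds to fs − 37 kHz = 3.5 kHz.
53.5 kHz and 68 kHz both map to 13 kHz.

13 kHz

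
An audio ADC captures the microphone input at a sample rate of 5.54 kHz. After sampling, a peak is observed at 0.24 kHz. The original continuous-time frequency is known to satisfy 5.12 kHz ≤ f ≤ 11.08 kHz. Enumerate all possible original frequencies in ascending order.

5.3 kHz, 5.78 kHz, 10.84 kHz

Frequencies that alias to 0.24 kHz are k·fs ± 0.24 kHz for integer k ≥ 0.
k=0: 0.24 kHz.
k=1: 5.3 kHz, 5.78 kHz.
k=2: 10.84 kHz, 11.32 kHz.
k=3: 16.38 kHz, 16.86 kHz.
Within [5.12 kHz, 11.08 kHz]: 5.3 kHz, 5.78 kHz, 10.84 kHz.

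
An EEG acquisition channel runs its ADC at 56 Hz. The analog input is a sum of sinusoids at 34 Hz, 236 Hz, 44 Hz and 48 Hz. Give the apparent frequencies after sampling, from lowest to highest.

8 Hz, 12 Hz, 22 Hz

fs/2 = 28 Hz.
34 Hz > fs/2 = 28 Hz, folds to fs − 34 Hz = 22 Hz.
236 Hz mod fs = 12 Hz.
12 Hz ≤ fs/2 = 28 Hz, appears at 12 Hz.
44 Hz > fs/2 = 28 Hz, folds to fs − 44 Hz = 12 Hz.
48 Hz > fs/2 = 28 Hz, folds to fs − 48 Hz = 8 Hz.
Distinct values: {8 Hz, 12 Hz, 22 Hz}.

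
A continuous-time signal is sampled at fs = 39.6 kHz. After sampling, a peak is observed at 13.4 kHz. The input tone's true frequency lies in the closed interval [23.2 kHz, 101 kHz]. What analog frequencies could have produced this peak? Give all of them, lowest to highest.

Frequencies that alias to 13.4 kHz are k·fs ± 13.4 kHz for integer k ≥ 0.
k=0: 13.4 kHz.
k=1: 26.2 kHz, 53 kHz.
k=2: 65.8 kHz, 92.6 kHz.
k=3: 105.4 kHz, 132.2 kHz.
Within [23.2 kHz, 101 kHz]: 26.2 kHz, 53 kHz, 65.8 kHz, 92.6 kHz.

26.2 kHz, 53 kHz, 65.8 kHz, 92.6 kHz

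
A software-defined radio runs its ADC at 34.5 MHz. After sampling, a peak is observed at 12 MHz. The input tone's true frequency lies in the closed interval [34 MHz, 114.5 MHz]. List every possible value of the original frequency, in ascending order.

46.5 MHz, 57 MHz, 81 MHz, 91.5 MHz

Frequencies that alias to 12 MHz are k·fs ± 12 MHz for integer k ≥ 0.
k=0: 12 MHz.
k=1: 22.5 MHz, 46.5 MHz.
k=2: 57 MHz, 81 MHz.
k=3: 91.5 MHz, 115.5 MHz.
k=4: 126 MHz, 150 MHz.
Within [34 MHz, 114.5 MHz]: 46.5 MHz, 57 MHz, 81 MHz, 91.5 MHz.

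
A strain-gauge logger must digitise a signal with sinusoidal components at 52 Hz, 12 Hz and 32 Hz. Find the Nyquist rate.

104 Hz

Highest-frequency component: 52 Hz.
Nyquist rate = 2 × 52 Hz = 104 Hz.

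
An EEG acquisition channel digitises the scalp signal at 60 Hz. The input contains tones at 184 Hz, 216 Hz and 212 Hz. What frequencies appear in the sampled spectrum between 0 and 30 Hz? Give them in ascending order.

fs/2 = 30 Hz.
184 Hz mod fs = 4 Hz.
4 Hz ≤ fs/2 = 30 Hz, appears at 4 Hz.
216 Hz mod fs = 36 Hz.
36 Hz > fs/2 = 30 Hz, folds to fs − 36 Hz = 24 Hz.
212 Hz mod fs = 32 Hz.
32 Hz > fs/2 = 30 Hz, folds to fs − 32 Hz = 28 Hz.
Distinct values: {4 Hz, 24 Hz, 28 Hz}.

4 Hz, 24 Hz, 28 Hz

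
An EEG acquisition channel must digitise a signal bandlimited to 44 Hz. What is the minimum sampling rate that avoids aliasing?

Nyquist rate = 2 × 44 Hz = 88 Hz.

88 Hz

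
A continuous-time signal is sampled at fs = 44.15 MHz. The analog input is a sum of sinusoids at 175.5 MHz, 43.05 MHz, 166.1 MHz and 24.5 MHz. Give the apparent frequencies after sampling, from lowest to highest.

fs/2 = 22.075 MHz.
175.5 MHz mod fs = 43.05 MHz.
43.05 MHz > fs/2 = 22.075 MHz, folds to fs − 43.05 MHz = 1.1 MHz.
43.05 MHz > fs/2 = 22.075 MHz, folds to fs − 43.05 MHz = 1.1 MHz.
166.1 MHz mod fs = 33.65 MHz.
33.65 MHz > fs/2 = 22.075 MHz, folds to fs − 33.65 MHz = 10.5 MHz.
24.5 MHz > fs/2 = 22.075 MHz, folds to fs − 24.5 MHz = 19.65 MHz.
Distinct values: {1.1 MHz, 10.5 MHz, 19.65 MHz}.

1.1 MHz, 10.5 MHz, 19.65 MHz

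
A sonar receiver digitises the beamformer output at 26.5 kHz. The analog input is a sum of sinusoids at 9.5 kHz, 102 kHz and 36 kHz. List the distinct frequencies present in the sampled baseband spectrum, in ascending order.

4 kHz, 9.5 kHz

fs/2 = 13.25 kHz.
9.5 kHz ≤ fs/2 = 13.25 kHz, passes unchanged.
102 kHz mod fs = 22.5 kHz.
22.5 kHz > fs/2 = 13.25 kHz, folds to fs − 22.5 kHz = 4 kHz.
36 kHz mod fs = 9.5 kHz.
9.5 kHz ≤ fs/2 = 13.25 kHz, appears at 9.5 kHz.
Distinct values: {4 kHz, 9.5 kHz}.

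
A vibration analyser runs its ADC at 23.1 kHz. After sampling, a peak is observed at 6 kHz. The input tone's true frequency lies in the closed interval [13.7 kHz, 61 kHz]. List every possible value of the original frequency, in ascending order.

17.1 kHz, 29.1 kHz, 40.2 kHz, 52.2 kHz

Frequencies that alias to 6 kHz are k·fs ± 6 kHz for integer k ≥ 0.
k=0: 6 kHz.
k=1: 17.1 kHz, 29.1 kHz.
k=2: 40.2 kHz, 52.2 kHz.
k=3: 63.3 kHz, 75.3 kHz.
Within [13.7 kHz, 61 kHz]: 17.1 kHz, 29.1 kHz, 40.2 kHz, 52.2 kHz.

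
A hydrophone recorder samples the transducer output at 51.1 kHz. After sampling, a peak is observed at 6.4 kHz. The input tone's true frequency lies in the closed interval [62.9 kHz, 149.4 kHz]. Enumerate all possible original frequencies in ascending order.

95.8 kHz, 108.6 kHz, 146.9 kHz

Frequencies that alias to 6.4 kHz are k·fs ± 6.4 kHz for integer k ≥ 0.
k=0: 6.4 kHz.
k=1: 44.7 kHz, 57.5 kHz.
k=2: 95.8 kHz, 108.6 kHz.
k=3: 146.9 kHz, 159.7 kHz.
k=4: 198 kHz, 210.8 kHz.
Within [62.9 kHz, 149.4 kHz]: 95.8 kHz, 108.6 kHz, 146.9 kHz.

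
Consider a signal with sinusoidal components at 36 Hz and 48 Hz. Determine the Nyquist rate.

96 Hz

Highest-frequency component: 48 Hz.
Nyquist rate = 2 × 48 Hz = 96 Hz.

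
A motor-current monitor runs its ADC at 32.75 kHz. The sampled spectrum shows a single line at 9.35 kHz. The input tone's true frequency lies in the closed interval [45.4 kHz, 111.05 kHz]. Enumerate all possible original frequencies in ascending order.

56.15 kHz, 74.85 kHz, 88.9 kHz, 107.6 kHz

Frequencies that alias to 9.35 kHz are k·fs ± 9.35 kHz for integer k ≥ 0.
k=0: 9.35 kHz.
k=1: 23.4 kHz, 42.1 kHz.
k=2: 56.15 kHz, 74.85 kHz.
k=3: 88.9 kHz, 107.6 kHz.
k=4: 121.65 kHz, 140.35 kHz.
Within [45.4 kHz, 111.05 kHz]: 56.15 kHz, 74.85 kHz, 88.9 kHz, 107.6 kHz.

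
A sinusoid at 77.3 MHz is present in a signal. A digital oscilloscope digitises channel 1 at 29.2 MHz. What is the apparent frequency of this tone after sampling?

77.3 MHz mod fs = 18.9 MHz.
18.9 MHz > fs/2 = 14.6 MHz, folds to fs − 18.9 MHz = 10.3 MHz.

10.3 MHz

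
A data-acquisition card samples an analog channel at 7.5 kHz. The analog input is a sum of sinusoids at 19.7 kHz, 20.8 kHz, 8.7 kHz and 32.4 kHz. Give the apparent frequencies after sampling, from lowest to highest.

fs/2 = 3.75 kHz.
19.7 kHz mod fs = 4.7 kHz.
4.7 kHz > fs/2 = 3.75 kHz, folds to fs − 4.7 kHz = 2.8 kHz.
20.8 kHz mod fs = 5.8 kHz.
5.8 kHz > fs/2 = 3.75 kHz, folds to fs − 5.8 kHz = 1.7 kHz.
8.7 kHz mod fs = 1.2 kHz.
1.2 kHz ≤ fs/2 = 3.75 kHz, appears at 1.2 kHz.
32.4 kHz mod fs = 2.4 kHz.
2.4 kHz ≤ fs/2 = 3.75 kHz, appears at 2.4 kHz.
Distinct values: {1.2 kHz, 1.7 kHz, 2.4 kHz, 2.8 kHz}.

1.2 kHz, 1.7 kHz, 2.4 kHz, 2.8 kHz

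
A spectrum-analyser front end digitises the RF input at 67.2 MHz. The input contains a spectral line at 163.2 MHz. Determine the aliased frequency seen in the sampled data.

28.8 MHz

163.2 MHz mod fs = 28.8 MHz.
28.8 MHz ≤ fs/2 = 33.6 MHz, appears at 28.8 MHz.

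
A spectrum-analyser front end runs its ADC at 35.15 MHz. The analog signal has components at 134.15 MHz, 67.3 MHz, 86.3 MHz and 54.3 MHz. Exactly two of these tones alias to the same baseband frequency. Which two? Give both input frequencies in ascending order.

54.3 MHz, 86.3 MHz

fs/2 = 17.575 MHz.
134.15 MHz mod fs = 28.7 MHz.
28.7 MHz > fs/2 = 17.575 MHz, folds to fs − 28.7 MHz = 6.45 MHz.
67.3 MHz mod fs = 32.15 MHz.
32.15 MHz > fs/2 = 17.575 MHz, folds to fs − 32.15 MHz = 3 MHz.
86.3 MHz mod fs = 16 MHz.
16 MHz ≤ fs/2 = 17.575 MHz, appears at 16 MHz.
54.3 MHz mod fs = 19.15 MHz.
19.15 MHz > fs/2 = 17.575 MHz, folds to fs − 19.15 MHz = 16 MHz.
54.3 MHz and 86.3 MHz both map to 16 MHz.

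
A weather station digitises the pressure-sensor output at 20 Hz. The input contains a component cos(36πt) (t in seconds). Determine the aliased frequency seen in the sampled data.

ω = 36π rad/s → f = ω/(2π) = 18 Hz.
18 Hz > fs/2 = 10 Hz, folds to fs − 18 Hz = 2 Hz.

2 Hz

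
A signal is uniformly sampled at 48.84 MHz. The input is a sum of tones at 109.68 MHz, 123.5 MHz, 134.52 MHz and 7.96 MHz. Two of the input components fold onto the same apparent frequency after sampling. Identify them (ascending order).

109.68 MHz, 134.52 MHz

fs/2 = 24.42 MHz.
109.68 MHz mod fs = 12 MHz.
12 MHz ≤ fs/2 = 24.42 MHz, appears at 12 MHz.
123.5 MHz mod fs = 25.82 MHz.
25.82 MHz > fs/2 = 24.42 MHz, folds to fs − 25.82 MHz = 23.02 MHz.
134.52 MHz mod fs = 36.84 MHz.
36.84 MHz > fs/2 = 24.42 MHz, folds to fs − 36.84 MHz = 12 MHz.
7.96 MHz ≤ fs/2 = 24.42 MHz, passes unchanged.
109.68 MHz and 134.52 MHz both map to 12 MHz.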